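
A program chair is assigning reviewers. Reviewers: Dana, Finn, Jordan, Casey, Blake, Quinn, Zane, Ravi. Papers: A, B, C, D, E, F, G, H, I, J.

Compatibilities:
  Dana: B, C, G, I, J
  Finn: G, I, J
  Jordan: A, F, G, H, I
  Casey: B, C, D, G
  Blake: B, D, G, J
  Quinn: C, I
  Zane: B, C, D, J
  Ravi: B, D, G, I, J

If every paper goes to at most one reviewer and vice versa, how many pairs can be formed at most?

7

A valid assignment of size 7: Dana–J, Finn–I, Jordan–A, Casey–D, Blake–G, Quinn–C, Zane–B.
The set {Dana, Finn, Casey, Blake, Quinn, Zane, Ravi} has only 6 neighbours ({B, C, D, G, I, J}), so by Hall's theorem at most 7 of the 8 reviewers can be matched.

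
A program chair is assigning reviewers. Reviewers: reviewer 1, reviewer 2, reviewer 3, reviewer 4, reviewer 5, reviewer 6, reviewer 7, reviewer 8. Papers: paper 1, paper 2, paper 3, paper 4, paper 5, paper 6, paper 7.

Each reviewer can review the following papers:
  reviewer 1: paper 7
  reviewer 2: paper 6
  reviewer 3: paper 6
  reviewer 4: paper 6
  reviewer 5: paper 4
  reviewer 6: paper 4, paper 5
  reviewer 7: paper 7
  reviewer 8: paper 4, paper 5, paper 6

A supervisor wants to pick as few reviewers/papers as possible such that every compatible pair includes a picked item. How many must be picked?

4

{paper 4, paper 5, paper 6, paper 7} is a vertex cover of size 4: every edge has an endpoint in this set.
No smaller cover exists because reviewer 1–paper 7, reviewer 2–paper 6, reviewer 5–paper 4, reviewer 6–paper 5 is a matching of size 4, and a cover must include an endpoint of each of these disjoint edges (König's theorem).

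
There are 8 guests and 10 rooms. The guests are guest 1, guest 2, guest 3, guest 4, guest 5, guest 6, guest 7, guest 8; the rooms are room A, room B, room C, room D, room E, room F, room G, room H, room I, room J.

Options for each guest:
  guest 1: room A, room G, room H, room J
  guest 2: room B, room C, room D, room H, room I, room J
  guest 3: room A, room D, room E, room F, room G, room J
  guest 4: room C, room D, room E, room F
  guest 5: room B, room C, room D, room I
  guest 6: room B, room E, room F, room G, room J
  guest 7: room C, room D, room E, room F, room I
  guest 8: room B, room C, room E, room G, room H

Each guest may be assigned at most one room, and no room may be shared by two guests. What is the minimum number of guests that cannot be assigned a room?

0

One maximum matching: guest 1→room G, guest 2→room J, guest 3→room A, guest 4→room E, guest 5→room D, guest 6→room F, guest 7→room I, guest 8→room C.
All 8 guests are matched, so no larger matching exists.
That matches 8 of the 8, leaving 0 unmatched; no matching can do better.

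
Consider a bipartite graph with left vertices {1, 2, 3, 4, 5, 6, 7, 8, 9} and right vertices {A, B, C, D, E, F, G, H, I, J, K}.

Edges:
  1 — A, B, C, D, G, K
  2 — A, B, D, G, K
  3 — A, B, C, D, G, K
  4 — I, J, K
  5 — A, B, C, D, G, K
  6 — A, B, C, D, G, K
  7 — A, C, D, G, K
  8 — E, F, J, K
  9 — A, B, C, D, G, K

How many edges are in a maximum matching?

One maximum matching: 1-C, 2-D, 3-B, 4-J, 5-K, 6-A, 7-G, 8-E.
The set {1, 2, 3, 5, 6, 7, 9} has only 6 neighbours ({A, B, C, D, G, K}), so by Hall's theorem at most 8 of the 9 left vertices can be matched.

8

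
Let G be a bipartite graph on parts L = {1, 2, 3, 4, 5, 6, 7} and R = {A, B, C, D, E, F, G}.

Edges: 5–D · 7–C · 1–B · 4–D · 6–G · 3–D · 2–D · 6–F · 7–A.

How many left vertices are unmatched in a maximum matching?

3

A valid assignment of size 4: 1-B, 2-D, 6-F, 7-C.
The set {2, 3, 4, 5} has only 1 neighbour ({D}), so by Hall's theorem at most 4 of the 7 left vertices can be matched.
That matches 4 of the 7, leaving 3 unmatched; no matching can do better.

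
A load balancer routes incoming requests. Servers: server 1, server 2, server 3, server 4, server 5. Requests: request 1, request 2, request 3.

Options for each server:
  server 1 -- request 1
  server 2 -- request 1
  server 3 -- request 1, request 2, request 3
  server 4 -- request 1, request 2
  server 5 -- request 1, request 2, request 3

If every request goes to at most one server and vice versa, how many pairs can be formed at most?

3

A valid assignment of size 3: server 1→request 1, server 3→request 3, server 4→request 2.
The set {server 1, server 2, server 3, server 4, server 5} has only 3 neighbours ({request 1, request 2, request 3}), so by Hall's theorem at most 3 of the 5 servers can be matched.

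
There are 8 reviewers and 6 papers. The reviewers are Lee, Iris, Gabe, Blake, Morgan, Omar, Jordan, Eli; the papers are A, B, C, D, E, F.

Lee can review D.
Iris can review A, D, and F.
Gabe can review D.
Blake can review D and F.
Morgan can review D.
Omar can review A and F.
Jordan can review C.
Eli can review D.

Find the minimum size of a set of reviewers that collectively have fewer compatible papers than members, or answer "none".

Take S = {Lee, Gabe}. Its neighbourhood is {D}, so |N(S)| = 1 < |S| = 2.
No single vertex violates Hall's condition since each has at least one neighbour, so 2 is the minimum.

2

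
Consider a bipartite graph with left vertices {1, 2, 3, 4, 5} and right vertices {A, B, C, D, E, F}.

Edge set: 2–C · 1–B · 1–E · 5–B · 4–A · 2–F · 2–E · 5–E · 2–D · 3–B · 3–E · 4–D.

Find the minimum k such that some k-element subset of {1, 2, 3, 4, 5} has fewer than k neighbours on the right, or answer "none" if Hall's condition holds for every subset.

3

Take S = {1, 3, 5}. Its neighbourhood is {B, E}, so |N(S)| = 2 < |S| = 3.
Every subset of size less than 3 has at least as many neighbours as members, so 3 is the minimum.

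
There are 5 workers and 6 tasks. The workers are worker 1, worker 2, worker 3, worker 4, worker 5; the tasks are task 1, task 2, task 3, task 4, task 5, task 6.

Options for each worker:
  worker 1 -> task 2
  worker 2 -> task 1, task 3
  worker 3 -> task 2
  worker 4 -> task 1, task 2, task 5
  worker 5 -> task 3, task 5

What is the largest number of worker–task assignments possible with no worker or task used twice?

4

A valid assignment of size 4: worker 1-task 2, worker 2-task 3, worker 4-task 1, worker 5-task 5.
The set {worker 1, worker 3} has only 1 neighbour ({task 2}), so by Hall's theorem at most 4 of the 5 workers can be matched.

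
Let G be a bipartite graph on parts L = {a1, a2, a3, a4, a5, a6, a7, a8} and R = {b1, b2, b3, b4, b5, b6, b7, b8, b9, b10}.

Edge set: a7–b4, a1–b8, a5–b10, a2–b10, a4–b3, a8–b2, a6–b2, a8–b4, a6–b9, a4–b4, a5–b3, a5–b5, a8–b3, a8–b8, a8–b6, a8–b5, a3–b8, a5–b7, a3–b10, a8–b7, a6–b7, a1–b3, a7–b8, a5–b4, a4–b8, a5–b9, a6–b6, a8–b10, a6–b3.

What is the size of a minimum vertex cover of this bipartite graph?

The 7 edges a1–b3, a2–b10, a3–b8, a4–b4, a5–b5, a6–b6, a8–b7 form a matching, so any vertex cover needs at least 7 vertices (one per matched edge).
Conversely {a5, a6, a8, b3, b4, b8, b10} meets every edge and has exactly 7 vertices, so 7 is optimal.

7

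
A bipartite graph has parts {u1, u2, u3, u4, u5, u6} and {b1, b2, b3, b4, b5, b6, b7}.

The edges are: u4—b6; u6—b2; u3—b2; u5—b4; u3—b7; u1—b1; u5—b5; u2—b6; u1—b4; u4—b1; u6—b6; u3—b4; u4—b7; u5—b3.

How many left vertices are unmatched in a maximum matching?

For example, pair u1-b1, u2-b6, u3-b4, u4-b7, u5-b3, u6-b2.
This saturates every left vertex, so 6 is the maximum.
That matches 6 of the 6, leaving 0 unmatched; no matching can do better.

0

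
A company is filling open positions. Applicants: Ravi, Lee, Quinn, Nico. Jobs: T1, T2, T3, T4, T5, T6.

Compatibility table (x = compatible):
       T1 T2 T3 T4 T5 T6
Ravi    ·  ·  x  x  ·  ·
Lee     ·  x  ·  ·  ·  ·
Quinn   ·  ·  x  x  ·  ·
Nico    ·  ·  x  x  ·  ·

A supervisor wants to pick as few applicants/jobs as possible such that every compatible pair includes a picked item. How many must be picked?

3

A maximum matching has 3 edges (e.g. Ravi–T3, Lee–T2, Quinn–T4).
By König's theorem the minimum vertex cover has the same size. One such cover is {Lee, T3, T4}.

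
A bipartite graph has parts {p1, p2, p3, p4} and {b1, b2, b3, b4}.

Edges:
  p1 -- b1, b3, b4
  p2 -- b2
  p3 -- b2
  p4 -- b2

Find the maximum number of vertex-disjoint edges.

2

One maximum matching: p1-b3, p2-b2.
The set {p2, p3, p4} has only 1 neighbour ({b2}), so by Hall's theorem at most 2 of the 4 left vertices can be matched.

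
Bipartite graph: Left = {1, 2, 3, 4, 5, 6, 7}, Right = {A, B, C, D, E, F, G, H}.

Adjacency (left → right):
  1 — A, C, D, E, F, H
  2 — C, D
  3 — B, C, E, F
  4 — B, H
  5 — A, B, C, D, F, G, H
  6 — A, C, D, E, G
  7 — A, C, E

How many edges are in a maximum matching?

One maximum matching: 1–A, 2–C, 3–B, 4–H, 5–G, 6–D, 7–E.
This saturates every left vertex, so 7 is the maximum.

7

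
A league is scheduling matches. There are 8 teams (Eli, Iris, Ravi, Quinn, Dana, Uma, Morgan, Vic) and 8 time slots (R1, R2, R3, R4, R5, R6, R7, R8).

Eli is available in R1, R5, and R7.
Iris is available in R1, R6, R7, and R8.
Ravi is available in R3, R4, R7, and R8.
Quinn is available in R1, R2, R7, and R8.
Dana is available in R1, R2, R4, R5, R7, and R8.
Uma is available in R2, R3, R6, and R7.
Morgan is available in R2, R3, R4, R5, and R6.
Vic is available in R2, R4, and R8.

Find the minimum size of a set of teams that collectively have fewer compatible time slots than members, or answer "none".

none

A matching saturating every team exists, for instance Eli→R5, Iris→R6, Ravi→R4, Quinn→R7, Dana→R1, Uma→R2, Morgan→R3, Vic→R8.
By Hall's marriage theorem, this means |N(S)| ≥ |S| for every subset S, so no violating subset exists.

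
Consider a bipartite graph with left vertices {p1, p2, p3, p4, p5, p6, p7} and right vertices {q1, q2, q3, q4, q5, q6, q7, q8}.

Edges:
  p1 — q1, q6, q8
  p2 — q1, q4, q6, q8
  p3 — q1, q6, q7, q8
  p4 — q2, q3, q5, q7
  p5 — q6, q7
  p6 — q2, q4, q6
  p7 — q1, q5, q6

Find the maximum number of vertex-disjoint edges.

For example, pair p1–q1, p2–q4, p3–q8, p4–q5, p5–q7, p6–q2, p7–q6.
This saturates every left vertex, so 7 is the maximum.

7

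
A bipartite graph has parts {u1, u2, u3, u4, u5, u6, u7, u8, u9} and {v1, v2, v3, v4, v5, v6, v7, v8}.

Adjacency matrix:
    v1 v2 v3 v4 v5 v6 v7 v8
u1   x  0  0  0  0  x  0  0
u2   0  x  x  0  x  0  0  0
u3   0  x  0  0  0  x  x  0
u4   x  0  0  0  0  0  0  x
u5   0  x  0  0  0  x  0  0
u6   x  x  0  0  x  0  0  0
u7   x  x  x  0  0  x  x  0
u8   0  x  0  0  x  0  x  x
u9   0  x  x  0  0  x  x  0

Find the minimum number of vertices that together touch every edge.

7

The 7 edges u1–v1, u2–v2, u3–v7, u4–v8, u5–v6, u6–v5, u7–v3 form a matching, so any vertex cover needs at least 7 vertices (one per matched edge).
Conversely {v1, v2, v3, v5, v6, v7, v8} meets every edge and has exactly 7 vertices, so 7 is optimal.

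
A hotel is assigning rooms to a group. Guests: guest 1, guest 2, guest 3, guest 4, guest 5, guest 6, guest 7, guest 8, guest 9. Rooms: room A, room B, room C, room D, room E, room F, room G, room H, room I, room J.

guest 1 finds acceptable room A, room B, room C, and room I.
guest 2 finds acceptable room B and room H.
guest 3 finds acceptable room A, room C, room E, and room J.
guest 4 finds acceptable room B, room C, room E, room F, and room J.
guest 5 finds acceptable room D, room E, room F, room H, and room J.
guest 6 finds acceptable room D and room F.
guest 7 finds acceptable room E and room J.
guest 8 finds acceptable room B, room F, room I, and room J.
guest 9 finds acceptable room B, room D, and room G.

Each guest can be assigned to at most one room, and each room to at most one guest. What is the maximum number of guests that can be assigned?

9

One maximum matching: guest 1-room B, guest 2-room H, guest 3-room E, guest 4-room C, guest 5-room D, guest 6-room F, guest 7-room J, guest 8-room I, guest 9-room G.
This saturates every guest, so 9 is the maximum.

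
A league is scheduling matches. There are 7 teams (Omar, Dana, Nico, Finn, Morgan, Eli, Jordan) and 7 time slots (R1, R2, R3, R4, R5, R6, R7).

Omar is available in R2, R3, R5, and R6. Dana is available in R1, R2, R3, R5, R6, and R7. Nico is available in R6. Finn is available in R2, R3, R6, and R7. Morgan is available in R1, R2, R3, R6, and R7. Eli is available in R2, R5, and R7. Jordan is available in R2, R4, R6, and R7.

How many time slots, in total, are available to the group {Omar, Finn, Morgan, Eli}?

The union of neighbours of {Omar, Finn, Morgan, Eli} is {R1, R2, R3, R5, R6, R7}, which has 6 elements.
Since |N(S)| = 6 ≥ |S| = 4, Hall's condition holds for this subset.

6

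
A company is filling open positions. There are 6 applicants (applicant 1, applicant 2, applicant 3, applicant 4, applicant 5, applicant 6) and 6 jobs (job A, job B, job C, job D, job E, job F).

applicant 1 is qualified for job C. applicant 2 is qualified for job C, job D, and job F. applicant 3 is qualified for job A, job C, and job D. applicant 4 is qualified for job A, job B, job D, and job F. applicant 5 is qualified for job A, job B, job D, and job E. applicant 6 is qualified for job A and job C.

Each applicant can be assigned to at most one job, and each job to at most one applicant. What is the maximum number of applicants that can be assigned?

6

A valid assignment of size 6: applicant 1-job C, applicant 2-job F, applicant 3-job D, applicant 4-job B, applicant 5-job E, applicant 6-job A.
This saturates every applicant, so 6 is the maximum.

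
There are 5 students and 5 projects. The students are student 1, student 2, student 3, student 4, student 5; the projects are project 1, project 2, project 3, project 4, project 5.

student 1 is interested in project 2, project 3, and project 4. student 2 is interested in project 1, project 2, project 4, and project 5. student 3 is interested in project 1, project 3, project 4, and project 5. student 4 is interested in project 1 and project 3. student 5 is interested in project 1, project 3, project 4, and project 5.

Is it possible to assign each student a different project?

Yes

One maximum matching: student 1→project 2, student 2→project 1, student 3→project 5, student 4→project 3, student 5→project 4.
Every student is matched, so this is a perfect matching.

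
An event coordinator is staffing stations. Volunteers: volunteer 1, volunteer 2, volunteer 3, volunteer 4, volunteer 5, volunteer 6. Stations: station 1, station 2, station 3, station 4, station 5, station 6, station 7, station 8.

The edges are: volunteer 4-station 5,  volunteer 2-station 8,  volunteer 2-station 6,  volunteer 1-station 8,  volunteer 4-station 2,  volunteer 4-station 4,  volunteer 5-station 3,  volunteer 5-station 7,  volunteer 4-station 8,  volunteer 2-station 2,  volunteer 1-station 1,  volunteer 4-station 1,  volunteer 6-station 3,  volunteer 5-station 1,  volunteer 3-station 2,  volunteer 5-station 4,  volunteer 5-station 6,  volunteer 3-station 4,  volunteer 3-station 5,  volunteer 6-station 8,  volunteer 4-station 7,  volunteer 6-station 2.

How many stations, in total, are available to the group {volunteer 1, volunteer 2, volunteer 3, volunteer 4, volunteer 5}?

8

The union of neighbours of {volunteer 1, volunteer 2, volunteer 3, volunteer 4, volunteer 5} is {station 1, station 2, station 3, station 4, station 5, station 6, station 7, station 8}, which has 8 elements.
Since |N(S)| = 8 ≥ |S| = 5, Hall's condition holds for this subset.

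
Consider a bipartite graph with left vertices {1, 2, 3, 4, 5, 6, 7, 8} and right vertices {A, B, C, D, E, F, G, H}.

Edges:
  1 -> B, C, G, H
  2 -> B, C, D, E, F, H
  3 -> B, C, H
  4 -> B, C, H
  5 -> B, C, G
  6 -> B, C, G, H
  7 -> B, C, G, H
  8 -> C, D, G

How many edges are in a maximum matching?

A valid assignment of size 6: 1-G, 2-E, 3-H, 4-C, 5-B, 8-D.
The set {1, 3, 4, 5, 6, 7} has only 4 neighbours ({B, C, G, H}), so by Hall's theorem at most 6 of the 8 left vertices can be matched.

6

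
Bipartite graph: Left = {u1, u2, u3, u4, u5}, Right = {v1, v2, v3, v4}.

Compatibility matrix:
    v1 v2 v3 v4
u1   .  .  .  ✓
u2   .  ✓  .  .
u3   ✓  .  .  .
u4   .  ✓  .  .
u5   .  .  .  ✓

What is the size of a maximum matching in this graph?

3

One maximum matching: u1–v4, u2–v2, u3–v1.
The set {u1, u2, u4, u5} has only 2 neighbours ({v2, v4}), so by Hall's theorem at most 3 of the 5 left vertices can be matched.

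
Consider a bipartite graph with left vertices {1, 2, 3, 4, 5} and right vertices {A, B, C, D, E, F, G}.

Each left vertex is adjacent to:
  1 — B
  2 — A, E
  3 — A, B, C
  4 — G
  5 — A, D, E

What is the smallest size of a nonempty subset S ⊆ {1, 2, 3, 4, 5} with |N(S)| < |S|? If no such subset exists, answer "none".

none

A matching saturating every left vertex exists, for instance 1→B, 2→A, 3→C, 4→G, 5→E.
By Hall's marriage theorem, this means |N(S)| ≥ |S| for every subset S, so no violating subset exists.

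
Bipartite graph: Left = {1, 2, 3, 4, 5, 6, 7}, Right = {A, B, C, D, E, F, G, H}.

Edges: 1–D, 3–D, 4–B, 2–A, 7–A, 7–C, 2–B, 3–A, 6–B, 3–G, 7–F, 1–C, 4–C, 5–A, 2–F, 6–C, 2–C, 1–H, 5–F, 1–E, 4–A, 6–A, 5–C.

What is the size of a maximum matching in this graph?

A valid assignment of size 6: 1–E, 2–F, 3–G, 4–A, 5–C, 6–B.
The set {2, 4, 5, 6, 7} has only 4 neighbours ({A, B, C, F}), so by Hall's theorem at most 6 of the 7 left vertices can be matched.

6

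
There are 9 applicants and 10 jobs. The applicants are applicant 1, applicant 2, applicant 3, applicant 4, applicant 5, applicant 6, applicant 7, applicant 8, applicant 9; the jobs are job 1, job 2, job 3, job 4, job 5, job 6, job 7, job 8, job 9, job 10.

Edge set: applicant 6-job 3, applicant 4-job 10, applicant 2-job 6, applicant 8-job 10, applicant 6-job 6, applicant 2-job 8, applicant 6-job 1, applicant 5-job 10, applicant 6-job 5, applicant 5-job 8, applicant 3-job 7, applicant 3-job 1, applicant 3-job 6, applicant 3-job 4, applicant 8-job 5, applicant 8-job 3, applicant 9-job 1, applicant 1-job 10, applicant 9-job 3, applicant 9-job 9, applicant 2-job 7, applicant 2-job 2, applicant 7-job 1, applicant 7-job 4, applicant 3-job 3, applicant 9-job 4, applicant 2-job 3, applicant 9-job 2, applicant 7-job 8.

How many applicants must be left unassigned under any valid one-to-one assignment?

For example, pair applicant 1→job 10, applicant 2→job 7, applicant 3→job 1, applicant 5→job 8, applicant 6→job 6, applicant 7→job 4, applicant 8→job 3, applicant 9→job 9.
The set {applicant 1, applicant 4} has only 1 neighbour ({job 10}), so by Hall's theorem at most 8 of the 9 applicants can be matched.
That matches 8 of the 9, leaving 1 unmatched; no matching can do better.

1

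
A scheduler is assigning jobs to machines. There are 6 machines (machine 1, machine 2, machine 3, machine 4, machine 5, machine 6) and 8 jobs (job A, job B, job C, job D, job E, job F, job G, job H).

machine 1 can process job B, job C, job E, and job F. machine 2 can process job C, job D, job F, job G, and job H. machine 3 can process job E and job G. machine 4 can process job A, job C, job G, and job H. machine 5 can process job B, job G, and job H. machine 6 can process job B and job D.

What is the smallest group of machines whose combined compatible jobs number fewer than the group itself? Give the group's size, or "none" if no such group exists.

A matching saturating every machine exists, for instance machine 1→job E, machine 2→job F, machine 3→job G, machine 4→job A, machine 5→job B, machine 6→job D.
By Hall's marriage theorem, this means |N(S)| ≥ |S| for every subset S, so no violating subset exists.

none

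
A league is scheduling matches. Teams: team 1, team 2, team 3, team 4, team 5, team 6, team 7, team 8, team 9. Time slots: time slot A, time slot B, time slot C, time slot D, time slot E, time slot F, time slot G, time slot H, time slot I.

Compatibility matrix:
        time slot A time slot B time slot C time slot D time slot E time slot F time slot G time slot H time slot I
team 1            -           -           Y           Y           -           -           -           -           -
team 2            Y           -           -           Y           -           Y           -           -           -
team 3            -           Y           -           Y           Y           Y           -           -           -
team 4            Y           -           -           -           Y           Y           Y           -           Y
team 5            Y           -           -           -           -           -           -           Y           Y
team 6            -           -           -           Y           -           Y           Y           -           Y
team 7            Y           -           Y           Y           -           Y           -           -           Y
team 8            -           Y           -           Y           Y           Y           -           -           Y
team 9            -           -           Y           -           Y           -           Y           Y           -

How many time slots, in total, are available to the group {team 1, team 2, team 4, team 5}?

8

The union of neighbours of {team 1, team 2, team 4, team 5} is {time slot A, time slot C, time slot D, time slot E, time slot F, time slot G, time slot H, time slot I}, which has 8 elements.
Since |N(S)| = 8 ≥ |S| = 4, Hall's condition holds for this subset.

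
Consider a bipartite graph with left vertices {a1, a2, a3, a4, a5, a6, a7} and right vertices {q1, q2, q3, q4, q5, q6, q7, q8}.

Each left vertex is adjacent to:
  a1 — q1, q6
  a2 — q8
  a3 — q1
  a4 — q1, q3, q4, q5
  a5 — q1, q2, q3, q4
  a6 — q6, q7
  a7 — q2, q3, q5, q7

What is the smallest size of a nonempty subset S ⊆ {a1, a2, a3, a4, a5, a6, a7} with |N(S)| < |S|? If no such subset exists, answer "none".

A matching saturating every left vertex exists, for instance a1→q6, a2→q8, a3→q1, a4→q5, a5→q4, a6→q7, a7→q2.
By Hall's marriage theorem, this means |N(S)| ≥ |S| for every subset S, so no violating subset exists.

none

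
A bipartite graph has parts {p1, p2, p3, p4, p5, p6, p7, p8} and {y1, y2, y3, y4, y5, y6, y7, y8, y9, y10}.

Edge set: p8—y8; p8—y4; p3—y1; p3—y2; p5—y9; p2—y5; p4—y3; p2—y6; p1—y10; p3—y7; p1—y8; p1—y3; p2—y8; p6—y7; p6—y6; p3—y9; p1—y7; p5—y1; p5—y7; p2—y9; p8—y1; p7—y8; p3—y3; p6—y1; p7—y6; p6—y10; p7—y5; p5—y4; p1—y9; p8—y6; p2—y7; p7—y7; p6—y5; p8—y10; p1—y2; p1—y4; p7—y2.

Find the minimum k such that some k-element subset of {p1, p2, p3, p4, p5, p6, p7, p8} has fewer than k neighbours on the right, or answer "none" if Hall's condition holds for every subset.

A matching saturating every left vertex exists, for instance p1→y10, p2→y9, p3→y1, p4→y3, p5→y4, p6→y7, p7→y8, p8→y6.
By Hall's marriage theorem, this means |N(S)| ≥ |S| for every subset S, so no violating subset exists.

none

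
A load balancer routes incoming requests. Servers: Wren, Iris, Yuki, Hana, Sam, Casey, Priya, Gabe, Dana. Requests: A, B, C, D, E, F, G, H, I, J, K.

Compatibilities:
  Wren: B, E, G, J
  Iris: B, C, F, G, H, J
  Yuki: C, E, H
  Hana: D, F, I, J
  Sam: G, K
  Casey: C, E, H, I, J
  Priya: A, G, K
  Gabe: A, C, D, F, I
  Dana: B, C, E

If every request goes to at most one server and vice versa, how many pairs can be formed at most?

A valid assignment of size 9: Wren-E, Iris-G, Yuki-C, Hana-D, Sam-K, Casey-J, Priya-A, Gabe-F, Dana-B.
All 9 servers are matched, so no larger matching exists.

9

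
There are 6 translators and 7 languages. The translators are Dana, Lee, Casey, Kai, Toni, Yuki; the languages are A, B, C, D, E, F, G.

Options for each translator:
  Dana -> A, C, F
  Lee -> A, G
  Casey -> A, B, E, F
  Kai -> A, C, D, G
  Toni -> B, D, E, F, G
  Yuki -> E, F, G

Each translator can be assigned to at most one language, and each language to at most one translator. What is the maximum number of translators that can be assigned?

6

One maximum matching: Dana→F, Lee→A, Casey→B, Kai→C, Toni→G, Yuki→E.
This saturates every translator, so 6 is the maximum.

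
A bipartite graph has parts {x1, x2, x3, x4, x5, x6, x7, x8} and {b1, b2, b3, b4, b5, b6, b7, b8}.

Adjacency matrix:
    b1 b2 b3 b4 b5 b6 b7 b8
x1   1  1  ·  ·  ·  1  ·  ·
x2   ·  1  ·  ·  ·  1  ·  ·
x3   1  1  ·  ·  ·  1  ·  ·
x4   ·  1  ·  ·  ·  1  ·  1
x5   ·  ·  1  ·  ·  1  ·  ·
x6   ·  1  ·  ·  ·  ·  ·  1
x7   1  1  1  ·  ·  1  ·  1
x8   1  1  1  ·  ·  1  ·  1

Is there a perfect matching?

The set {x1, x2, x3, x4, x5, x6, x7, x8} has only 5 neighbours ({b1, b2, b3, b6, b8}), so by Hall's theorem at most 5 of the 8 left vertices can be matched.
Hence no matching covers every left vertex.

No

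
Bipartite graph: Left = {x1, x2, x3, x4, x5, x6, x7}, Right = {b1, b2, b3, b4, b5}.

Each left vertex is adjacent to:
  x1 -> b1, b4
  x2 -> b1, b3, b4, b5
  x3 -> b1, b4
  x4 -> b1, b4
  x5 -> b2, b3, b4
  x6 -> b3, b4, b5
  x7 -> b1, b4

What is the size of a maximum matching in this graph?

For example, pair x1-b1, x2-b5, x3-b4, x5-b2, x6-b3.
The set {x1, x3, x4, x7} has only 2 neighbours ({b1, b4}), so by Hall's theorem at most 5 of the 7 left vertices can be matched.

5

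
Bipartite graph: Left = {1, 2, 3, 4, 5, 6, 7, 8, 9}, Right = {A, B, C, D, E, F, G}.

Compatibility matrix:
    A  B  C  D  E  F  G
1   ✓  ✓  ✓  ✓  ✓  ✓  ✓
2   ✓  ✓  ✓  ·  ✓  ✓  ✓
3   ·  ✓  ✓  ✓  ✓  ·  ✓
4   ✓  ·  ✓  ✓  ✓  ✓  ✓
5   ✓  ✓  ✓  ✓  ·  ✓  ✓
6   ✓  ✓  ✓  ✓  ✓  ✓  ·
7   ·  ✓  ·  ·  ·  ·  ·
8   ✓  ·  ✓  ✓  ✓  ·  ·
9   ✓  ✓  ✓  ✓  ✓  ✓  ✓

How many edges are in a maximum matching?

7

One maximum matching: 1–F, 2–C, 3–D, 4–A, 5–G, 6–E, 7–B.
The set {1, 2, 3, 4, 5, 6, 7, 8, 9} has only 7 neighbours ({A, B, C, D, E, F, G}), so by Hall's theorem at most 7 of the 9 left vertices can be matched.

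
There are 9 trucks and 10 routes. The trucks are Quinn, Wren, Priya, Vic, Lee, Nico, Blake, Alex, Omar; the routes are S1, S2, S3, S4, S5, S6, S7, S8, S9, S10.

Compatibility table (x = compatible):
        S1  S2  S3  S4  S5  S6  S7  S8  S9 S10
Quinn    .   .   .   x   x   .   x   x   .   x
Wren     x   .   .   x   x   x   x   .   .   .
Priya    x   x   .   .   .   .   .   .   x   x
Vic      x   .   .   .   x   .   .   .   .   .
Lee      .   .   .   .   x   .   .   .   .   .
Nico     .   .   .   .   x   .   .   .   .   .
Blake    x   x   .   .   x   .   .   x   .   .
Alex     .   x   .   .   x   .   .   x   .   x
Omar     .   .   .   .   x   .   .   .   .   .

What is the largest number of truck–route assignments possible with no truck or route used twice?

A valid assignment of size 7: Quinn→S4, Wren→S7, Priya→S10, Vic→S1, Lee→S5, Blake→S8, Alex→S2.
The set {Lee, Nico, Omar} has only 1 neighbour ({S5}), so by Hall's theorem at most 7 of the 9 trucks can be matched.

7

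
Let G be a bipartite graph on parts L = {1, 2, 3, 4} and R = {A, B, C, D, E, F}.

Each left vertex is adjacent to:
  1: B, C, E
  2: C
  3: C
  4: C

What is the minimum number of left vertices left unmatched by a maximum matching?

For example, pair 1–B, 2–C.
The set {2, 3, 4} has only 1 neighbour ({C}), so by Hall's theorem at most 2 of the 4 left vertices can be matched.
That matches 2 of the 4, leaving 2 unmatched; no matching can do better.

2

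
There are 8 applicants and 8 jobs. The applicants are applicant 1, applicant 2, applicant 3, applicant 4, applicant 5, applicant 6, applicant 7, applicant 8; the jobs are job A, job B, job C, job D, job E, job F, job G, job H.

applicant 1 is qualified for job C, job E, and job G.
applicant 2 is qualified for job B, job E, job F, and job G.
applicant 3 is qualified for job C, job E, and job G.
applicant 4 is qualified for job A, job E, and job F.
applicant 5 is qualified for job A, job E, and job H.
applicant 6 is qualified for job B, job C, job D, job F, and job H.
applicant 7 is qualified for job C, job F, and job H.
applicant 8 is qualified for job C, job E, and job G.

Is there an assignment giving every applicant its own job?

A valid assignment of size 8: applicant 1-job C, applicant 2-job B, applicant 3-job E, applicant 4-job F, applicant 5-job A, applicant 6-job D, applicant 7-job H, applicant 8-job G.
All 8 applicants are covered.

Yes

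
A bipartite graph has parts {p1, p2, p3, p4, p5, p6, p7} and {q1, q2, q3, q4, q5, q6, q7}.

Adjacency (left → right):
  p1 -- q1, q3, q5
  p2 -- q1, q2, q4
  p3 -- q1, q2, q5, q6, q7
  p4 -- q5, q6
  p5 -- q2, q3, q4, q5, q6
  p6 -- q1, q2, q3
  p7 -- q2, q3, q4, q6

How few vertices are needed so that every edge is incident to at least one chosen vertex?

A maximum matching has 7 edges (e.g. p1–q1, p2–q2, p3–q7, p4–q5, p5–q4, p6–q3, p7–q6).
By König's theorem the minimum vertex cover has the same size. One such cover is {p1, p2, p3, p4, p5, p6, p7}.

7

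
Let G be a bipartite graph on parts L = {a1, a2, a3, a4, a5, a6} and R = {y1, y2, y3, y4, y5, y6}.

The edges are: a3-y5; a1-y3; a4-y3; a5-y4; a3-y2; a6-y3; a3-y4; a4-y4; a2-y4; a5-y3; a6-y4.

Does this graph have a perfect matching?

The set {a1, a2, a4, a5, a6} has only 2 neighbours ({y3, y4}), so by Hall's theorem at most 3 of the 6 left vertices can be matched.
Hence no matching covers every left vertex.

No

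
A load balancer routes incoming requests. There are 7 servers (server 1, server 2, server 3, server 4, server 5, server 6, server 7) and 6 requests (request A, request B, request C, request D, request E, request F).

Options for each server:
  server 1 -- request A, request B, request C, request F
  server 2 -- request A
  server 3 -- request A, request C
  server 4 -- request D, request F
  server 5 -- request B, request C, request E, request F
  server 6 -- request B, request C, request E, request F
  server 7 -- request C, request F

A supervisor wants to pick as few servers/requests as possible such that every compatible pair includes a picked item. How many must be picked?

6

A maximum matching has 6 edges (e.g. server 1–request B, server 2–request A, server 3–request C, server 4–request D, server 5–request E, server 6–request F).
By König's theorem the minimum vertex cover has the same size. One such cover is {server 4, request A, request B, request C, request E, request F}.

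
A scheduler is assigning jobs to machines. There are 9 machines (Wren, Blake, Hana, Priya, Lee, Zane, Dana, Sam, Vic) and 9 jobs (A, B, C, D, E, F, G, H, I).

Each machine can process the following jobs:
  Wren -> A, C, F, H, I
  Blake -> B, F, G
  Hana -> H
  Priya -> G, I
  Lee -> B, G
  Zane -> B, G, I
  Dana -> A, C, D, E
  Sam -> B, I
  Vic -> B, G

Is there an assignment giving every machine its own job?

No

The set {Priya, Lee, Zane, Sam, Vic} has only 3 neighbours ({B, G, I}), so by Hall's theorem at most 7 of the 9 machines can be matched.
Hence no matching covers every machine.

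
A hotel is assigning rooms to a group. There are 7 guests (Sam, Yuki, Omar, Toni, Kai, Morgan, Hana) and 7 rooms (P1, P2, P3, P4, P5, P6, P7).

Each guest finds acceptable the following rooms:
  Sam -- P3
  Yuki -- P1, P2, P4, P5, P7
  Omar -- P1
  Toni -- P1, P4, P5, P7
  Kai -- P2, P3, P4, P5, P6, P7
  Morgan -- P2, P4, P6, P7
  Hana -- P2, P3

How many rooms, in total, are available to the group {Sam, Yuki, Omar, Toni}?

The union of neighbours of {Sam, Yuki, Omar, Toni} is {P1, P2, P3, P4, P5, P7}, which has 6 elements.
Since |N(S)| = 6 ≥ |S| = 4, Hall's condition holds for this subset.

6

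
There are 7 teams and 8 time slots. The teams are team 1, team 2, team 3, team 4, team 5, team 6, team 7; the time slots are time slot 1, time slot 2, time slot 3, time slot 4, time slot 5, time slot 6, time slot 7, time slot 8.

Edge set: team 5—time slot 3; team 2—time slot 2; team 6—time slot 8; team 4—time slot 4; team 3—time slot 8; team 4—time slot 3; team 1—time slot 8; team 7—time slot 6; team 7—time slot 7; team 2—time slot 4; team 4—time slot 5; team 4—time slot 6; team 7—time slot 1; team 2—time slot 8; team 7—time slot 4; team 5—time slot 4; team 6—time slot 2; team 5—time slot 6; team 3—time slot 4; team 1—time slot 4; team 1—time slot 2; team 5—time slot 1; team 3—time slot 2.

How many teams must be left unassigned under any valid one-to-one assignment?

1

For example, pair team 1-time slot 8, team 2-time slot 2, team 3-time slot 4, team 4-time slot 5, team 5-time slot 3, team 7-time slot 7.
The set {team 1, team 2, team 3, team 6} has only 3 neighbours ({time slot 2, time slot 4, time slot 8}), so by Hall's theorem at most 6 of the 7 teams can be matched.
That matches 6 of the 7, leaving 1 unmatched; no matching can do better.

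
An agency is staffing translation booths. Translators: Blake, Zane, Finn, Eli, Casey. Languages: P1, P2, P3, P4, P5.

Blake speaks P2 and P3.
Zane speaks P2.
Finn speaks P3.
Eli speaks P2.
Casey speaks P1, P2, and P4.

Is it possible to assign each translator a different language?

The set {Blake, Zane, Finn, Eli} has only 2 neighbours ({P2, P3}), so by Hall's theorem at most 3 of the 5 translators can be matched.
Hence no matching covers every translator.

No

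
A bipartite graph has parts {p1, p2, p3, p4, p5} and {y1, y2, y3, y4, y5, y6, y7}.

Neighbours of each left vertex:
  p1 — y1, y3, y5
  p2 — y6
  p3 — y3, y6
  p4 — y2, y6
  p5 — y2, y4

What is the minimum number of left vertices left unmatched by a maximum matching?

A valid assignment of size 5: p1-y1, p2-y6, p3-y3, p4-y2, p5-y4.
All 5 left vertices are matched, so no larger matching exists.
That matches 5 of the 5, leaving 0 unmatched; no matching can do better.

0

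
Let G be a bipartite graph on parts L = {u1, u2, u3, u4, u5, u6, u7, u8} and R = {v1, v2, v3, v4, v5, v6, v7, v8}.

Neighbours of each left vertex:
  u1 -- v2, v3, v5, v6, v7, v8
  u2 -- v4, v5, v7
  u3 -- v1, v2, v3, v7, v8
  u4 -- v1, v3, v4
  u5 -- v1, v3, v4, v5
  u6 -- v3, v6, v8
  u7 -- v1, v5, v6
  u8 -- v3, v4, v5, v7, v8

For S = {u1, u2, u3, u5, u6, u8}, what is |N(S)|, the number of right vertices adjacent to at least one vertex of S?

The union of neighbours of {u1, u2, u3, u5, u6, u8} is {v1, v2, v3, v4, v5, v6, v7, v8}, which has 8 elements.
Since |N(S)| = 8 ≥ |S| = 6, Hall's condition holds for this subset.

8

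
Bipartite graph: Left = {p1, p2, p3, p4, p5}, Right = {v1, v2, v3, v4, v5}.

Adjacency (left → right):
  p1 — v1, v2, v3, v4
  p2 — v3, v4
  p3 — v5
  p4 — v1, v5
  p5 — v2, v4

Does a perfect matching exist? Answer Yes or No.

Yes

One maximum matching: p1-v4, p2-v3, p3-v5, p4-v1, p5-v2.
Every left vertex is matched, so this is a perfect matching.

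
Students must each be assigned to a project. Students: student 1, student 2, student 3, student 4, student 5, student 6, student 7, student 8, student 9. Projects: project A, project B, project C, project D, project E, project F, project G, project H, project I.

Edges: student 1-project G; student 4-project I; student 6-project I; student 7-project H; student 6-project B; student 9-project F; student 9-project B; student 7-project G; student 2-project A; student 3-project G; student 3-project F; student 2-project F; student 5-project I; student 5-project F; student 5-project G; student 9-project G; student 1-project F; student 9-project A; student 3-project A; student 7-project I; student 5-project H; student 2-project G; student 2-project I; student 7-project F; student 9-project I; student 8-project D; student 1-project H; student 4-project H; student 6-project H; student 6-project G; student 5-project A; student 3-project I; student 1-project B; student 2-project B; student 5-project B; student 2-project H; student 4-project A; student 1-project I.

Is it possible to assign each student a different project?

No

The set {student 1, student 2, student 3, student 4, student 5, student 6, student 7, student 9} has only 6 neighbours ({project A, project B, project F, project G, project H, project I}), so by Hall's theorem at most 7 of the 9 students can be matched.
Hence no matching covers every student.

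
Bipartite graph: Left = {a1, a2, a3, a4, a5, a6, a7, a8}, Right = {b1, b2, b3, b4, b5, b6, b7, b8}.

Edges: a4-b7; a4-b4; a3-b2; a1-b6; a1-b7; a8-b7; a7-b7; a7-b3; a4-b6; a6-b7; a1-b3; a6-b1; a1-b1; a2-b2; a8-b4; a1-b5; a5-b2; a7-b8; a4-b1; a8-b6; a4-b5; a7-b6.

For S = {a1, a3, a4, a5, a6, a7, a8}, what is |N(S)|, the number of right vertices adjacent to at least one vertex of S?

8

The union of neighbours of {a1, a3, a4, a5, a6, a7, a8} is {b1, b2, b3, b4, b5, b6, b7, b8}, which has 8 elements.
Since |N(S)| = 8 ≥ |S| = 7, Hall's condition holds for this subset.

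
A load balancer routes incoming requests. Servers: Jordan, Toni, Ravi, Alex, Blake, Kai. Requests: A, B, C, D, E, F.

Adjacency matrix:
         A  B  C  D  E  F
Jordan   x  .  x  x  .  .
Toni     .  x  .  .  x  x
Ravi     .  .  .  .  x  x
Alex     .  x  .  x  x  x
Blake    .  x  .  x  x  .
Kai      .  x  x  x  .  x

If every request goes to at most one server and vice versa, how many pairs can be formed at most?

6

For example, pair Jordan–A, Toni–E, Ravi–F, Alex–D, Blake–B, Kai–C.
All 6 servers are matched, so no larger matching exists.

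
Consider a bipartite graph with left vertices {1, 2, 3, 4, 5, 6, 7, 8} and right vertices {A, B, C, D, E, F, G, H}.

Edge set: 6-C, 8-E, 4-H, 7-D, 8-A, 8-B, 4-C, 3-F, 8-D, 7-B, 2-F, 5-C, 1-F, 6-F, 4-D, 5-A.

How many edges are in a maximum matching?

A valid assignment of size 6: 1→F, 4→H, 5→A, 6→C, 7→D, 8→B.
The set {1, 2, 3} has only 1 neighbour ({F}), so by Hall's theorem at most 6 of the 8 left vertices can be matched.

6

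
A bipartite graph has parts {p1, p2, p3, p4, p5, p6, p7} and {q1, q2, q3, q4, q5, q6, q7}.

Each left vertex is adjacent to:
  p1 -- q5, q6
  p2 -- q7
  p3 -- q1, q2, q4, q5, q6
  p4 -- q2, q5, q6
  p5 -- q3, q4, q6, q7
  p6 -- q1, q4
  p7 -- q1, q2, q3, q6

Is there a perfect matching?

Yes

For example, pair p1–q5, p2–q7, p3–q4, p4–q2, p5–q3, p6–q1, p7–q6.
Every left vertex is matched, so this is a perfect matching.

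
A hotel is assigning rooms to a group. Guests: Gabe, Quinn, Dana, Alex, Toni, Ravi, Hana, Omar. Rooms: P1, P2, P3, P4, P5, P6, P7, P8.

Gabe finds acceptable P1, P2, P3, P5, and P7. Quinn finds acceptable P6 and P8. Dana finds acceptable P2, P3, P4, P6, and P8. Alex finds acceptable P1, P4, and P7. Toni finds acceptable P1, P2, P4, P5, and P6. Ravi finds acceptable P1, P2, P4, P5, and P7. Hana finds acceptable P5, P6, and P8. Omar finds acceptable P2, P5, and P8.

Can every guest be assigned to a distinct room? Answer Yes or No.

Yes

For example, pair Gabe→P7, Quinn→P8, Dana→P3, Alex→P4, Toni→P2, Ravi→P1, Hana→P6, Omar→P5.
Every guest is matched, so this is a perfect matching.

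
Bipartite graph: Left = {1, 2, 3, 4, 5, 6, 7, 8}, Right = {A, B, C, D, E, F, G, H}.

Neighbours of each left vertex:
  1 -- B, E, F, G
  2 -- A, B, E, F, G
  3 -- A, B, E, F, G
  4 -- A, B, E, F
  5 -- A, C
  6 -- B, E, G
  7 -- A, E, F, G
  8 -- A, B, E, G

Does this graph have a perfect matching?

The set {1, 2, 3, 4, 6, 7, 8} has only 5 neighbours ({A, B, E, F, G}), so by Hall's theorem at most 6 of the 8 left vertices can be matched.
Hence no matching covers every left vertex.

No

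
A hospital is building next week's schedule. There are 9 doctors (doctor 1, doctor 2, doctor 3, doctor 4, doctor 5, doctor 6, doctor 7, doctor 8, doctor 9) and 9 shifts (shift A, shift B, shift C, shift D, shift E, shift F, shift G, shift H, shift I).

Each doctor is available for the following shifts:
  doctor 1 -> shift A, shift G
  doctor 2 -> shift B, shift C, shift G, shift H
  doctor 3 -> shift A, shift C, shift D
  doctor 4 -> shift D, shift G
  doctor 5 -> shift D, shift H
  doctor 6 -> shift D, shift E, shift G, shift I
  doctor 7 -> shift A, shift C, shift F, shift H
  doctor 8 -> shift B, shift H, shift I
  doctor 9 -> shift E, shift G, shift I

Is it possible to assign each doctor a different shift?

A valid assignment of size 9: doctor 1→shift A, doctor 2→shift B, doctor 3→shift C, doctor 4→shift D, doctor 5→shift H, doctor 6→shift E, doctor 7→shift F, doctor 8→shift I, doctor 9→shift G.
All 9 doctors are covered.

Yes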